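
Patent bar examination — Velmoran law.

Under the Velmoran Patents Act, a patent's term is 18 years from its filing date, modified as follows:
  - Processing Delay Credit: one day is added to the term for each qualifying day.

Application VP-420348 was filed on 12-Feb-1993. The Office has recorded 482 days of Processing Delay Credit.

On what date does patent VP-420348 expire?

2012-06-08

Base term: filing date + 18 years → 12 February 2011.
Processing Delay Credit: +482 days → 8 June 2012.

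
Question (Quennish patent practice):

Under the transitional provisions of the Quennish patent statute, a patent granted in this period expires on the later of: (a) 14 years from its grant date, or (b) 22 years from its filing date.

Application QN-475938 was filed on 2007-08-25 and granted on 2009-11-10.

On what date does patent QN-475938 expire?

2029-08-25

(a) grant + 14 years → 10 November 2023.
(b) filing + 22 years → 25 August 2029.
Later of the two: 25 August 2029.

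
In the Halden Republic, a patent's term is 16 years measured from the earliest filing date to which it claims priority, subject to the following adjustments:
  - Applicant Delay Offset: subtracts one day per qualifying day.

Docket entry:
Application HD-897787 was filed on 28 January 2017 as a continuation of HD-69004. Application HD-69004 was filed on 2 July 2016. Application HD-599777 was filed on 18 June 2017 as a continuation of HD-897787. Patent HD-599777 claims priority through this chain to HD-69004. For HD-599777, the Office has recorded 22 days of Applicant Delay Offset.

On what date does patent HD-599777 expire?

June 10, 2032

Earliest priority filing: 2 July 2016.
Base term: 2 July 2016 + 16 years → 2 July 2032.
Applicant Delay Offset: −22 days → 10 June 2032.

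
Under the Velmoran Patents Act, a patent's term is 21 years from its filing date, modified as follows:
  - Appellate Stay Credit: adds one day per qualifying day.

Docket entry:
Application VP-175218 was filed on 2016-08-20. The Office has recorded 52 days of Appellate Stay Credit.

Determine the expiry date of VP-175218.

2037-10-11

Base term: filing date + 21 years → 20 August 2037.
Appellate Stay Credit: +52 days → 11 October 2037.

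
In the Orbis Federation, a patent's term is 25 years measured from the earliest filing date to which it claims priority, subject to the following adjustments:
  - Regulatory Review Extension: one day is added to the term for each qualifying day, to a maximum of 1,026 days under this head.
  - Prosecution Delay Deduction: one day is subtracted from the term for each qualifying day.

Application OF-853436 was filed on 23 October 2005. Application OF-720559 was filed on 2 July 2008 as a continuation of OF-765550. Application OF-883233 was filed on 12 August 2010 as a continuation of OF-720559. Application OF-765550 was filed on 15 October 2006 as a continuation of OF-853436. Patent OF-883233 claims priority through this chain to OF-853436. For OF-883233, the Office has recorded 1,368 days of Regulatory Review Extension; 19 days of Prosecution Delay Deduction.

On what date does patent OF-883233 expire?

2033-07-26

Earliest priority filing: 23 October 2005.
Base term: 23 October 2005 + 25 years → 23 October 2030.
Regulatory Review Extension: 1368 days claimed exceeds the 1026-day cap, so +1026 days → 14 August 2033.
Prosecution Delay Deduction: −19 days → 26 July 2033.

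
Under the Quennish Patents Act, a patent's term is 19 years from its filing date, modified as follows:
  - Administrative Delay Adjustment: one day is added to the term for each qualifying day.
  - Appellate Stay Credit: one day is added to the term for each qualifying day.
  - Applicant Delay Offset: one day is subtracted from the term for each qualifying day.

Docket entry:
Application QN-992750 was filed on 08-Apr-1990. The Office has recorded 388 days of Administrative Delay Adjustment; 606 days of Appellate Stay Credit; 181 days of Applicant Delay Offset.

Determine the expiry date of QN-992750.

June 30, 2011

Base term: filing date + 19 years → 8 April 2009.
Administrative Delay Adjustment: +388 days → 1 May 2010.
Appellate Stay Credit: +606 days → 28 December 2011.
Applicant Delay Offset: −181 days → 30 June 2011.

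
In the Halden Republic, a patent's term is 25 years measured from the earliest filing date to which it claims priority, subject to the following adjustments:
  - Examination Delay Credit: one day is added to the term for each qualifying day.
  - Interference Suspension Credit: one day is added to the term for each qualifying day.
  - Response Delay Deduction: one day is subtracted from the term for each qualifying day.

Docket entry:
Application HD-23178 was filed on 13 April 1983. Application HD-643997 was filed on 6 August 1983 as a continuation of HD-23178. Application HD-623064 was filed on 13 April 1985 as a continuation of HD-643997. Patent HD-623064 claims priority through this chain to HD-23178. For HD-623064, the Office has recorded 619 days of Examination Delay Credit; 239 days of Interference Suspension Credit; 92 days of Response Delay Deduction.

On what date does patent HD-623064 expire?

Earliest priority filing: 13 April 1983.
Base term: 13 April 1983 + 25 years → 13 April 2008.
Examination Delay Credit: +619 days → 23 December 2009.
Interference Suspension Credit: +239 days → 19 August 2010.
Response Delay Deduction: −92 days → 19 May 2010.

May 19, 2010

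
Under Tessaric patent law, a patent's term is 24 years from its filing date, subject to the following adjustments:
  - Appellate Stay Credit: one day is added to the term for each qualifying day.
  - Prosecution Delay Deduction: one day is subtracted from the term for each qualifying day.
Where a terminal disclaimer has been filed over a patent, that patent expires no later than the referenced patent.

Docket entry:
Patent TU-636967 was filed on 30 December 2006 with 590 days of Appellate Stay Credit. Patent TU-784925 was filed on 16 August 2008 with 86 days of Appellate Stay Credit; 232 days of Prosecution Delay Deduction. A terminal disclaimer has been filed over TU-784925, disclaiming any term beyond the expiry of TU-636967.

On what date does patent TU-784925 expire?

Natural term of TU-784925:
  Base: filing + 24 years → 16 August 2032.
  Appellate Stay Credit: +86 days → 10 November 2032.
  Prosecution Delay Deduction: −232 days → 23 March 2032.
Expiry of referenced patent TU-636967:
  Base: filing + 24 years → 30 December 2030.
  Appellate Stay Credit: +590 days → 11 August 2032.
Terminal disclaimer: TU-784925 expires on the earlier of 23 March 2032 and 11 August 2032.

March 23, 2032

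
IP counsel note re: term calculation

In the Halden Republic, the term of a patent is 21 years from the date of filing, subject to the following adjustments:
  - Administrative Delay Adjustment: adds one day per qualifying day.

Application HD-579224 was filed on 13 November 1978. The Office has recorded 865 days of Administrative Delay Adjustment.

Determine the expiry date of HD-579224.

Base term: filing date + 21 years → 13 November 1999.
Administrative Delay Adjustment: +865 days → 27 March 2002.

March 27, 2002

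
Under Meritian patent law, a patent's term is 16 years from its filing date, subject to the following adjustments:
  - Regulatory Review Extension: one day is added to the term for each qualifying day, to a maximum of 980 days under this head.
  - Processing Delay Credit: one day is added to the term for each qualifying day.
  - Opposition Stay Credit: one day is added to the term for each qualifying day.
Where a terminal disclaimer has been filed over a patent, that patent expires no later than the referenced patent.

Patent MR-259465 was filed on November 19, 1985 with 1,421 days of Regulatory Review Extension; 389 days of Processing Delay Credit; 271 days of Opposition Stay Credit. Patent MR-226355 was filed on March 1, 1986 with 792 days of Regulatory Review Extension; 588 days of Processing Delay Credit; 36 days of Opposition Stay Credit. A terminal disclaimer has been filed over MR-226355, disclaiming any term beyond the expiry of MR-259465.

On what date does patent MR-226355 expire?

January 15, 2006

Natural term of MR-226355:
  Base: filing + 16 years → 1 March 2002.
  Regulatory Review Extension: 792 days (within the 980-day cap) → +792 days → 1 May 2004.
  Processing Delay Credit: +588 days → 10 December 2005.
  Opposition Stay Credit: +36 days → 15 January 2006.
Expiry of referenced patent MR-259465:
  Base: filing + 16 years → 19 November 2001.
  Regulatory Review Extension: 1421 days claimed exceeds the 980-day cap, so +980 days → 26 July 2004.
  Processing Delay Credit: +389 days → 19 August 2005.
  Opposition Stay Credit: +271 days → 17 May 2006.
Terminal disclaimer: MR-226355 expires on the earlier of 15 January 2006 and 17 May 2006.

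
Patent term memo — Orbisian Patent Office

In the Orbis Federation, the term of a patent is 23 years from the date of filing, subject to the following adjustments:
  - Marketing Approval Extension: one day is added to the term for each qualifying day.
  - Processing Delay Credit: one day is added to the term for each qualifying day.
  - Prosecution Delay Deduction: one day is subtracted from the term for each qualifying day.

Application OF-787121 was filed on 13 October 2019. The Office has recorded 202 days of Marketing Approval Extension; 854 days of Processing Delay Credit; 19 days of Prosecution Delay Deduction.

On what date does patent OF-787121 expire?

August 15, 2045

Base term: filing date + 23 years → 13 October 2042.
Marketing Approval Extension: +202 days → 3 May 2043.
Processing Delay Credit: +854 days → 3 September 2045.
Prosecution Delay Deduction: −19 days → 15 August 2045.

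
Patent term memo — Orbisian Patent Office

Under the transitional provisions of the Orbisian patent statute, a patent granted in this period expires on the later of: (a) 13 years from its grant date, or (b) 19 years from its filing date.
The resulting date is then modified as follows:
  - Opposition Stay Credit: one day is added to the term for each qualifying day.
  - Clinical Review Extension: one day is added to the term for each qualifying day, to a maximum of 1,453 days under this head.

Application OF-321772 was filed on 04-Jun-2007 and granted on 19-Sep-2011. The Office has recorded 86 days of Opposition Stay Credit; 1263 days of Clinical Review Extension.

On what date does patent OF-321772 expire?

(a) grant + 13 years → 19 September 2024.
(b) filing + 19 years → 4 June 2026.
Later of the two: 4 June 2026.
Opposition Stay Credit: +86 days → 29 August 2026.
Clinical Review Extension: 1263 days (within the 1453-day cap) → +1263 days → 12 February 2030.

2030-02-12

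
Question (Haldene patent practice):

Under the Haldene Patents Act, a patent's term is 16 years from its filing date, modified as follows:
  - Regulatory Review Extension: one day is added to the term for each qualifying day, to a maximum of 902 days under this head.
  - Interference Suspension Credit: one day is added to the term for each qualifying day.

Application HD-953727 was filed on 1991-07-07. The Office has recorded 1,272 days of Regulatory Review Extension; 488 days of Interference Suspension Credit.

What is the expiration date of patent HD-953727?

2011-04-27

Base term: filing date + 16 years → 7 July 2007.
Regulatory Review Extension: 1272 days claimed exceeds the 902-day cap, so +902 days → 25 December 2009.
Interference Suspension Credit: +488 days → 27 April 2011.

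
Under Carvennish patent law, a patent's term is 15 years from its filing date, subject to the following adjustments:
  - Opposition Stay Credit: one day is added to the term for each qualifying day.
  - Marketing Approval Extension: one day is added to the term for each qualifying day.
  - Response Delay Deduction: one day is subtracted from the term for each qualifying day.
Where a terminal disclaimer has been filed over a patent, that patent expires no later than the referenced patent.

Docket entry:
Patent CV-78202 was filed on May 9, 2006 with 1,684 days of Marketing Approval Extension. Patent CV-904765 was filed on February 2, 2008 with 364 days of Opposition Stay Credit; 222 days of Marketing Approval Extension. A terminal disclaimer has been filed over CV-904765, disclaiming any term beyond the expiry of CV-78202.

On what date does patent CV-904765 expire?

Natural term of CV-904765:
  Base: filing + 15 years → 2 February 2023.
  Opposition Stay Credit: +364 days → 1 February 2024.
  Marketing Approval Extension: +222 days → 10 September 2024.
Expiry of referenced patent CV-78202:
  Base: filing + 15 years → 9 May 2021.
  Marketing Approval Extension: +1684 days → 18 December 2025.
Terminal disclaimer: CV-904765 expires on the earlier of 10 September 2024 and 18 December 2025.

2024-09-10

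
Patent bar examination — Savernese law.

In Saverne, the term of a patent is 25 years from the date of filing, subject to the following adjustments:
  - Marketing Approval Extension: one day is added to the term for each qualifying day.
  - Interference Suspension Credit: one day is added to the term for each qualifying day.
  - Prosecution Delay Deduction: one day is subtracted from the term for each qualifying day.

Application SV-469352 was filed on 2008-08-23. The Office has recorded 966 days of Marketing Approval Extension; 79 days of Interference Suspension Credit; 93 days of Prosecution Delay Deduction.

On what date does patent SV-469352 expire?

Base term: filing date + 25 years → 23 August 2033.
Marketing Approval Extension: +966 days → 15 April 2036.
Interference Suspension Credit: +79 days → 3 July 2036.
Prosecution Delay Deduction: −93 days → 1 April 2036.

April 1, 2036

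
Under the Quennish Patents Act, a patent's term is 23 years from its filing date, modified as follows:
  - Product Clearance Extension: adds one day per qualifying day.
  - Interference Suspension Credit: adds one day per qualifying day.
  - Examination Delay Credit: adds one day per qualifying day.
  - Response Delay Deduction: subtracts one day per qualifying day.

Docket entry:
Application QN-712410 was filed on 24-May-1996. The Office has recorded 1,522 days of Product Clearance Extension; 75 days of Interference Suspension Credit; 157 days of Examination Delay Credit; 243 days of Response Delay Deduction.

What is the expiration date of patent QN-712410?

Base term: filing date + 23 years → 24 May 2019.
Product Clearance Extension: +1522 days → 24 July 2023.
Interference Suspension Credit: +75 days → 7 October 2023.
Examination Delay Credit: +157 days → 12 March 2024.
Response Delay Deduction: −243 days → 13 July 2023.

2023-07-13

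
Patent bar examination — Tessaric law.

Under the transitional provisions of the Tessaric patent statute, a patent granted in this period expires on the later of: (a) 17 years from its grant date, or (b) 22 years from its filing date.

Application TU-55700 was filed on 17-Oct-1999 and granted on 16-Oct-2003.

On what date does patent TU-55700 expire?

(a) grant + 17 years → 16 October 2020.
(b) filing + 22 years → 17 October 2021.
Later of the two: 17 October 2021.

October 17, 2021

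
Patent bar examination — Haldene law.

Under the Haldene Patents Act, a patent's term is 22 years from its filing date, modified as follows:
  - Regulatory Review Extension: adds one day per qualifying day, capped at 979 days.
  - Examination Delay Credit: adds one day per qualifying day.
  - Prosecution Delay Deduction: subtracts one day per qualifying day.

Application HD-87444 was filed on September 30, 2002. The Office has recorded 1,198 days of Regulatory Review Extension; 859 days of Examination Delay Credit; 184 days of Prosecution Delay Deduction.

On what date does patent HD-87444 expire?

2029-04-11

Base term: filing date + 22 years → 30 September 2024.
Regulatory Review Extension: 1198 days claimed exceeds the 979-day cap, so +979 days → 6 June 2027.
Examination Delay Credit: +859 days → 12 October 2029.
Prosecution Delay Deduction: −184 days → 11 April 2029.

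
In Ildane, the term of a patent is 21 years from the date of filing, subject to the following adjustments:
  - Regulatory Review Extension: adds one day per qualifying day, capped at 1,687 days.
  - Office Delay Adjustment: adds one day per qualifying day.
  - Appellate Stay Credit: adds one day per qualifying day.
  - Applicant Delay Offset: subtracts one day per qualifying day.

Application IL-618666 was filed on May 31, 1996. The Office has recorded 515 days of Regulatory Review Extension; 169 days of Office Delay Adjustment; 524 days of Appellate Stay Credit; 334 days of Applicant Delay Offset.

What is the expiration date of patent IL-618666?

Base term: filing date + 21 years → 31 May 2017.
Regulatory Review Extension: 515 days (within the 1687-day cap) → +515 days → 28 October 2018.
Office Delay Adjustment: +169 days → 15 April 2019.
Appellate Stay Credit: +524 days → 20 September 2020.
Applicant Delay Offset: −334 days → 22 October 2019.

October 22, 2019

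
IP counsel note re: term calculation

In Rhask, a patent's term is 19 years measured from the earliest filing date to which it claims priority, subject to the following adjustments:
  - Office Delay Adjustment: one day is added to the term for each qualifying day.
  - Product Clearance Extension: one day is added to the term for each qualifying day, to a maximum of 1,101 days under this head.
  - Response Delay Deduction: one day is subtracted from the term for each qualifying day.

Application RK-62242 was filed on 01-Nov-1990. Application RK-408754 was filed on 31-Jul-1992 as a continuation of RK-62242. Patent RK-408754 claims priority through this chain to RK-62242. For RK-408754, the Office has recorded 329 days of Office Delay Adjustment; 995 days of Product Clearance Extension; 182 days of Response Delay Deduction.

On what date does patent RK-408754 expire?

2012-12-17

Earliest priority filing: 1 November 1990.
Base term: 1 November 1990 + 19 years → 1 November 2009.
Office Delay Adjustment: +329 days → 26 September 2010.
Product Clearance Extension: 995 days (within the 1101-day cap) → +995 days → 17 June 2013.
Response Delay Deduction: −182 days → 17 December 2012.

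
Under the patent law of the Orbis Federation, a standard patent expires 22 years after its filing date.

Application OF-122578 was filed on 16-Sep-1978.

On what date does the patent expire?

Filing date + 22 years → 16 September 2000.

2000-09-16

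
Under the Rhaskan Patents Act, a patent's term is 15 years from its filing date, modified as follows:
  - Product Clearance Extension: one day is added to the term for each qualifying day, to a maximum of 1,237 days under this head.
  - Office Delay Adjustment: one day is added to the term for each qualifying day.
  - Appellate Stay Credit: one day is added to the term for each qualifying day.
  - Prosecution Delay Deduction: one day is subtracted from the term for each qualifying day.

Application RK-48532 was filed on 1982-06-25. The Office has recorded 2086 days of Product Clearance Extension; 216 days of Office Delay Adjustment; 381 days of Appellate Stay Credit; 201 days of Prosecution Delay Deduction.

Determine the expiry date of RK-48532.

Base term: filing date + 15 years → 25 June 1997.
Product Clearance Extension: 2086 days claimed exceeds the 1237-day cap, so +1237 days → 13 November 2000.
Office Delay Adjustment: +216 days → 17 June 2001.
Appellate Stay Credit: +381 days → 3 July 2002.
Prosecution Delay Deduction: −201 days → 14 December 2001.

2001-12-14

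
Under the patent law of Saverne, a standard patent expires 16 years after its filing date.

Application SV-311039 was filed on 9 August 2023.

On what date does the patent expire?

2039-08-09

Filing date + 16 years → 9 August 2039.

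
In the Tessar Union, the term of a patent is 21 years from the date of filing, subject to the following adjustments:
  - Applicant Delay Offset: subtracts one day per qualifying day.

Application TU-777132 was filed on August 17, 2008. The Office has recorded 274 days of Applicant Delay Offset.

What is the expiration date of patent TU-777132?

Base term: filing date + 21 years → 17 August 2029.
Applicant Delay Offset: −274 days → 16 November 2028.

2028-11-16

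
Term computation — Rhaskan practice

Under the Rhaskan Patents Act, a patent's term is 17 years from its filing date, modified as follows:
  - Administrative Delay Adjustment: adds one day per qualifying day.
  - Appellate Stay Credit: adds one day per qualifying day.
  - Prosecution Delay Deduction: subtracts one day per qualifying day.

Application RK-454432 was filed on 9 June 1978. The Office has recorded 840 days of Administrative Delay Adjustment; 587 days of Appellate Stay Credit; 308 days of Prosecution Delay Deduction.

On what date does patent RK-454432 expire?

1998-07-02

Base term: filing date + 17 years → 9 June 1995.
Administrative Delay Adjustment: +840 days → 26 September 1997.
Appellate Stay Credit: +587 days → 6 May 1999.
Prosecution Delay Deduction: −308 days → 2 July 1998.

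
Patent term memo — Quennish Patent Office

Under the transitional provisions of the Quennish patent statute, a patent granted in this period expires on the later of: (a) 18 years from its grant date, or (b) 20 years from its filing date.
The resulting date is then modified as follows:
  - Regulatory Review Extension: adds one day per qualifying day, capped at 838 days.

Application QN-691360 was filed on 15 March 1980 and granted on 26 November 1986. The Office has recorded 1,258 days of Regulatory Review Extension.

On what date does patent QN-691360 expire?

(a) grant + 18 years → 26 November 2004.
(b) filing + 20 years → 15 March 2000.
Later of the two: 26 November 2004.
Regulatory Review Extension: 1258 days claimed exceeds the 838-day cap, so +838 days → 14 March 2007.

March 14, 2007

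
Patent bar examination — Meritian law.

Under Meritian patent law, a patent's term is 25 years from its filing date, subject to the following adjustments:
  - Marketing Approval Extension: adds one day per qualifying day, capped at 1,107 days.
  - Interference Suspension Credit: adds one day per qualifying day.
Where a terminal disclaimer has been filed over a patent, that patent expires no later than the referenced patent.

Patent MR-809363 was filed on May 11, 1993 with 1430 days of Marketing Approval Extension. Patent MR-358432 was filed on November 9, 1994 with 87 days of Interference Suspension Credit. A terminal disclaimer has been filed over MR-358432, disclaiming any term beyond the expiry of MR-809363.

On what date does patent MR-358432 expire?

Natural term of MR-358432:
  Base: filing + 25 years → 9 November 2019.
  Interference Suspension Credit: +87 days → 4 February 2020.
Expiry of referenced patent MR-809363:
  Base: filing + 25 years → 11 May 2018.
  Marketing Approval Extension: 1430 days claimed exceeds the 1107-day cap, so +1107 days → 22 May 2021.
Terminal disclaimer: MR-358432 expires on the earlier of 4 February 2020 and 22 May 2021.

February 4, 2020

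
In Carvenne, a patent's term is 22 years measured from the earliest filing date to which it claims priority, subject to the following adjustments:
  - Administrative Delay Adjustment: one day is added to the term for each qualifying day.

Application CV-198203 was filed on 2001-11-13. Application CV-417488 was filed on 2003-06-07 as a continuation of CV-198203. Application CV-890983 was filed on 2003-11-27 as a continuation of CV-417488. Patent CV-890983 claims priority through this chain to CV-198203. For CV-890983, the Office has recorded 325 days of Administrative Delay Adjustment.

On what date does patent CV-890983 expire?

Earliest priority filing: 13 November 2001.
Base term: 13 November 2001 + 22 years → 13 November 2023.
Administrative Delay Adjustment: +325 days → 3 October 2024.

October 3, 2024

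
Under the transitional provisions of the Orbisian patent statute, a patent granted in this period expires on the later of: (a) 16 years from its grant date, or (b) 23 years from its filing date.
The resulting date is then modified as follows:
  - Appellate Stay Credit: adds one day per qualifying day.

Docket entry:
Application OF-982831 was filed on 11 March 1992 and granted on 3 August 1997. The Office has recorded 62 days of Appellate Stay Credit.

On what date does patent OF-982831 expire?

May 12, 2015

(a) grant + 16 years → 3 August 2013.
(b) filing + 23 years → 11 March 2015.
Later of the two: 11 March 2015.
Appellate Stay Credit: +62 days → 12 May 2015.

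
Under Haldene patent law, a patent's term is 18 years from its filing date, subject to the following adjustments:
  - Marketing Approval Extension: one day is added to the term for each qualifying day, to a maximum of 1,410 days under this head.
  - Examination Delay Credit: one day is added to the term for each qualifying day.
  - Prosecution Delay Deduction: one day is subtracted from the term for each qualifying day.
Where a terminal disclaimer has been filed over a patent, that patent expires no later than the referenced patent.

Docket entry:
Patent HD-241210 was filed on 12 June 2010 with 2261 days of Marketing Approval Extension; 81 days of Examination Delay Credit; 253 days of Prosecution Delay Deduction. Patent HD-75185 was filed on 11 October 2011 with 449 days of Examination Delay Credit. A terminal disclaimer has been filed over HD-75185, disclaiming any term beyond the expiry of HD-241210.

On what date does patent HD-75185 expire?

2031-01-03

Natural term of HD-75185:
  Base: filing + 18 years → 11 October 2029.
  Examination Delay Credit: +449 days → 3 January 2031.
Expiry of referenced patent HD-241210:
  Base: filing + 18 years → 12 June 2028.
  Marketing Approval Extension: 2261 days claimed exceeds the 1410-day cap, so +1410 days → 22 April 2032.
  Examination Delay Credit: +81 days → 12 July 2032.
  Prosecution Delay Deduction: −253 days → 2 November 2031.
Terminal disclaimer: HD-75185 expires on the earlier of 3 January 2031 and 2 November 2031.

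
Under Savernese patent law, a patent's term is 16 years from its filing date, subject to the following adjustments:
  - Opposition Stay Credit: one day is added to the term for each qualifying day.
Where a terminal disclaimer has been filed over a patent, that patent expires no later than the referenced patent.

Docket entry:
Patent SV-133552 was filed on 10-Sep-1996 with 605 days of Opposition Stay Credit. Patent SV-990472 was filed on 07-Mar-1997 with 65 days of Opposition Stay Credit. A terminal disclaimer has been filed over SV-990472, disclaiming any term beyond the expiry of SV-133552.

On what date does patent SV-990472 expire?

2013-05-11

Natural term of SV-990472:
  Base: filing + 16 years → 7 March 2013.
  Opposition Stay Credit: +65 days → 11 May 2013.
Expiry of referenced patent SV-133552:
  Base: filing + 16 years → 10 September 2012.
  Opposition Stay Credit: +605 days → 8 May 2014.
Terminal disclaimer: SV-990472 expires on the earlier of 11 May 2013 and 8 May 2014.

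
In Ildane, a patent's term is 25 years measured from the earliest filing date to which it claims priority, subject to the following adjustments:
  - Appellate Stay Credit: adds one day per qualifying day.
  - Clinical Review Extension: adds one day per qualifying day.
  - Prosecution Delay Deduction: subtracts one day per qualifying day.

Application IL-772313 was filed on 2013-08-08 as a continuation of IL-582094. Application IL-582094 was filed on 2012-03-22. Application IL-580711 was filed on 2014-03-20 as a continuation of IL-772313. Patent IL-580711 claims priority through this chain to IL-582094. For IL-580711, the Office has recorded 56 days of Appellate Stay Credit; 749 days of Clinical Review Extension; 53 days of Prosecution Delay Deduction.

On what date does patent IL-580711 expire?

Earliest priority filing: 22 March 2012.
Base term: 22 March 2012 + 25 years → 22 March 2037.
Appellate Stay Credit: +56 days → 17 May 2037.
Clinical Review Extension: +749 days → 5 June 2039.
Prosecution Delay Deduction: −53 days → 13 April 2039.

2039-04-13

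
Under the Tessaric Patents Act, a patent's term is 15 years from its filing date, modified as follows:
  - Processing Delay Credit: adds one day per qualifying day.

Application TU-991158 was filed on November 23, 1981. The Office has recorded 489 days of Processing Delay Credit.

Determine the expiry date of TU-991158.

Base term: filing date + 15 years → 23 November 1996.
Processing Delay Credit: +489 days → 27 March 1998.

1998-03-27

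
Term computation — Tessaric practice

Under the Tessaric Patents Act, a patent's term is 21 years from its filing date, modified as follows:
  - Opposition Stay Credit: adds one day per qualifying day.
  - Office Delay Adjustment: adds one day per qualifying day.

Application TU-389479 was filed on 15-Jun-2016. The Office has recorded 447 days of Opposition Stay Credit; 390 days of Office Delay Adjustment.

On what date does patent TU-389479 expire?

September 30, 2039

Base term: filing date + 21 years → 15 June 2037.
Opposition Stay Credit: +447 days → 5 September 2038.
Office Delay Adjustment: +390 days → 30 September 2039.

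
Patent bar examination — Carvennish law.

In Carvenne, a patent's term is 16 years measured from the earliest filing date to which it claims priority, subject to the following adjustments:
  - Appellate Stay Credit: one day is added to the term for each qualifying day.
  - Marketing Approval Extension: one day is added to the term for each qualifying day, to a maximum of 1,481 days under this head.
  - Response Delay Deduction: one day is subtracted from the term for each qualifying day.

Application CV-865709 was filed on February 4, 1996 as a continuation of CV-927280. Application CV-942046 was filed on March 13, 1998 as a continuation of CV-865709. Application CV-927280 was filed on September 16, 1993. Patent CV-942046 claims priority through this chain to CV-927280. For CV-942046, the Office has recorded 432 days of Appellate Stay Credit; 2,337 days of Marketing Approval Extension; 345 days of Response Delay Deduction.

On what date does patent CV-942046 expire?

Earliest priority filing: 16 September 1993.
Base term: 16 September 1993 + 16 years → 16 September 2009.
Appellate Stay Credit: +432 days → 22 November 2010.
Marketing Approval Extension: 2337 days claimed exceeds the 1481-day cap, so +1481 days → 12 December 2014.
Response Delay Deduction: −345 days → 1 January 2014.

January 1, 2014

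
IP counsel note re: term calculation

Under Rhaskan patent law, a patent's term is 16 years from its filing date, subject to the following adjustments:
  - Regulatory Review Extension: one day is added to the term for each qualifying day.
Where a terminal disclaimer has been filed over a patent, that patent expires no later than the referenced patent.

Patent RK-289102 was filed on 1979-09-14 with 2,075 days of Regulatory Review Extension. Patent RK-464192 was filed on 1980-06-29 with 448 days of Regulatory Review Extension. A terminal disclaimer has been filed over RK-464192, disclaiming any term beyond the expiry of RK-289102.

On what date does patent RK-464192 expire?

Natural term of RK-464192:
  Base: filing + 16 years → 29 June 1996.
  Regulatory Review Extension: +448 days → 20 September 1997.
Expiry of referenced patent RK-289102:
  Base: filing + 16 years → 14 September 1995.
  Regulatory Review Extension: +2075 days → 20 May 2001.
Terminal disclaimer: RK-464192 expires on the earlier of 20 September 1997 and 20 May 2001.

September 20, 1997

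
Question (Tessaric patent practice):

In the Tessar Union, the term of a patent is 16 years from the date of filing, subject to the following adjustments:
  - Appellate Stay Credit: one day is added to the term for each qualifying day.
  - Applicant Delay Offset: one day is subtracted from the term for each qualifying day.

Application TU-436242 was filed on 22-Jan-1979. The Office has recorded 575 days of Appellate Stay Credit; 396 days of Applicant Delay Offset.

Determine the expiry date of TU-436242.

Base term: filing date + 16 years → 22 January 1995.
Appellate Stay Credit: +575 days → 19 August 1996.
Applicant Delay Offset: −396 days → 20 July 1995.

1995-07-20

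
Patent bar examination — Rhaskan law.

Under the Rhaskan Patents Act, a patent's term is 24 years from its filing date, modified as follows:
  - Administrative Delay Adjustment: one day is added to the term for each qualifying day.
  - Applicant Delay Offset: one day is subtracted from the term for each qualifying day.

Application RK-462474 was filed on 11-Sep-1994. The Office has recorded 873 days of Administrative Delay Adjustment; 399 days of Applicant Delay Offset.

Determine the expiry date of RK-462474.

Base term: filing date + 24 years → 11 September 2018.
Administrative Delay Adjustment: +873 days → 31 January 2021.
Applicant Delay Offset: −399 days → 29 December 2019.

2019-12-29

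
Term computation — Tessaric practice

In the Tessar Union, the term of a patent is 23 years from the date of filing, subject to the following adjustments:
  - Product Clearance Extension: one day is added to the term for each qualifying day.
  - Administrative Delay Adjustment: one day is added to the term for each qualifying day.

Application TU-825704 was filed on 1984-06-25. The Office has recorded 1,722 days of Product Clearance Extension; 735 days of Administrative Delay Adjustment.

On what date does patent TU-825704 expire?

Base term: filing date + 23 years → 25 June 2007.
Product Clearance Extension: +1722 days → 12 March 2012.
Administrative Delay Adjustment: +735 days → 17 March 2014.

March 17, 2014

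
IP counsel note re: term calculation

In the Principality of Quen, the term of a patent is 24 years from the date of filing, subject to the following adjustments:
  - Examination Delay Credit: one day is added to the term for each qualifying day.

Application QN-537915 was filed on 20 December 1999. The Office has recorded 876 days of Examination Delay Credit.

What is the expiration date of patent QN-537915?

May 14, 2026

Base term: filing date + 24 years → 20 December 2023.
Examination Delay Credit: +876 days → 14 May 2026.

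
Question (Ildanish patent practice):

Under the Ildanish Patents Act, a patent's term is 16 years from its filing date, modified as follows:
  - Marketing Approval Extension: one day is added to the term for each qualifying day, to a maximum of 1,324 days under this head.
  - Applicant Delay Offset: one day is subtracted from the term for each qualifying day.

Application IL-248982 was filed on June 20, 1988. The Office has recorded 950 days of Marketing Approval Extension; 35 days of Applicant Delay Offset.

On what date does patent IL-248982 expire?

December 22, 2006

Base term: filing date + 16 years → 20 June 2004.
Marketing Approval Extension: 950 days (within the 1324-day cap) → +950 days → 26 January 2007.
Applicant Delay Offset: −35 days → 22 December 2006.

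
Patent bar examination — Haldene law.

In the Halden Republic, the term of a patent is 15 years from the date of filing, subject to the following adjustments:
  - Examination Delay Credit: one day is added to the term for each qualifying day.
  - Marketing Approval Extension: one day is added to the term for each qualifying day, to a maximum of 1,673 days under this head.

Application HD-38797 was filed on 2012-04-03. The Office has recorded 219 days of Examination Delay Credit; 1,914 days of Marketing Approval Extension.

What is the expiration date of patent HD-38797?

June 7, 2032

Base term: filing date + 15 years → 3 April 2027.
Examination Delay Credit: +219 days → 8 November 2027.
Marketing Approval Extension: 1914 days claimed exceeds the 1673-day cap, so +1673 days → 7 June 2032.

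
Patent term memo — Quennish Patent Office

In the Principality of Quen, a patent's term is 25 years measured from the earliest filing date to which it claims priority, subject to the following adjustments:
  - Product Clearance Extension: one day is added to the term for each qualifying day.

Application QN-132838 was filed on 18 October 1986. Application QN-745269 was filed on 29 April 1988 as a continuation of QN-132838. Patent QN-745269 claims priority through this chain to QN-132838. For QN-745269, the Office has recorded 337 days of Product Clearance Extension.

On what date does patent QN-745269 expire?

Earliest priority filing: 18 October 1986.
Base term: 18 October 1986 + 25 years → 18 October 2011.
Product Clearance Extension: +337 days → 19 September 2012.

2012-09-19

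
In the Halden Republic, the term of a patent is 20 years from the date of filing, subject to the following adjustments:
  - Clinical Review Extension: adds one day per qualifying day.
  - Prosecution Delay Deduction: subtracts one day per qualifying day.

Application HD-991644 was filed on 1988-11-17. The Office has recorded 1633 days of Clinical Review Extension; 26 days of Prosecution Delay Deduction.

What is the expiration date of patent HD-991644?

Base term: filing date + 20 years → 17 November 2008.
Clinical Review Extension: +1633 days → 8 May 2013.
Prosecution Delay Deduction: −26 days → 12 April 2013.

April 12, 2013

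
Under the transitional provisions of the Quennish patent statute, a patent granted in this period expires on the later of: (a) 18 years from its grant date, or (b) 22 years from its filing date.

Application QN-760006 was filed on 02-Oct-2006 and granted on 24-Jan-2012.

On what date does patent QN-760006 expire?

(a) grant + 18 years → 24 January 2030.
(b) filing + 22 years → 2 October 2028.
Later of the two: 24 January 2030.

January 24, 2030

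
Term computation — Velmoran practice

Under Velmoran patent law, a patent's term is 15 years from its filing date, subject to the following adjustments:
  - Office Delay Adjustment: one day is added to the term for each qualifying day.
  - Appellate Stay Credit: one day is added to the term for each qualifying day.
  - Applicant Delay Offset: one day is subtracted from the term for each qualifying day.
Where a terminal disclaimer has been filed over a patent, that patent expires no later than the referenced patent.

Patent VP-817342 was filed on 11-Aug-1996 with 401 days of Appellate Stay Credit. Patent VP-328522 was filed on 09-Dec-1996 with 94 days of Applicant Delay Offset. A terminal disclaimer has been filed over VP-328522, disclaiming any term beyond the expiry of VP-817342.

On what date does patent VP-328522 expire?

Natural term of VP-328522:
  Base: filing + 15 years → 9 December 2011.
  Applicant Delay Offset: −94 days → 6 September 2011.
Expiry of referenced patent VP-817342:
  Base: filing + 15 years → 11 August 2011.
  Appellate Stay Credit: +401 days → 15 September 2012.
Terminal disclaimer: VP-328522 expires on the earlier of 6 September 2011 and 15 September 2012.

September 6, 2011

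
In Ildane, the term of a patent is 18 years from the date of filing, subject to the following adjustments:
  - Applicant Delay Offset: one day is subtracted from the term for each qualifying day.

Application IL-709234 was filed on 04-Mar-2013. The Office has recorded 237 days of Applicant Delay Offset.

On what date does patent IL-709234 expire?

2030-07-10

Base term: filing date + 18 years → 4 March 2031.
Applicant Delay Offset: −237 days → 10 July 2030.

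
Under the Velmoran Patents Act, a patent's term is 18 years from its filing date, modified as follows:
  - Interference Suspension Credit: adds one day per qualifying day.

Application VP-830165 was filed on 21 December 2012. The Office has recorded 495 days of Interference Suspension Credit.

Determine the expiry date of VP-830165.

Base term: filing date + 18 years → 21 December 2030.
Interference Suspension Credit: +495 days → 29 April 2032.

2032-04-29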